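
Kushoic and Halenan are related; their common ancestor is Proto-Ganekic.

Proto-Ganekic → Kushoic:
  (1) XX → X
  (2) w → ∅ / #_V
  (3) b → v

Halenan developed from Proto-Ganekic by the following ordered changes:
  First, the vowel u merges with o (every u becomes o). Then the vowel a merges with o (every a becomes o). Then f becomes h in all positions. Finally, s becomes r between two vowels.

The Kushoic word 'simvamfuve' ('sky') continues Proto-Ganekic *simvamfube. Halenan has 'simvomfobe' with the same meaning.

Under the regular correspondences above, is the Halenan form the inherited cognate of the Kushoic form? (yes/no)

Derive the expected Halenan reflex of *simvamfube:
Halenan: *simvamfube > simvamfobe > simvomfobe > simvomhobe  (by vowel merger, vowel merger, unconditioned shift)
The regular Halenan reflex would be 'simvomhobe', but the attested form is 'simvomfobe'. The correspondence is irregular, so they are not cognates (the Halenan form has a different source).

no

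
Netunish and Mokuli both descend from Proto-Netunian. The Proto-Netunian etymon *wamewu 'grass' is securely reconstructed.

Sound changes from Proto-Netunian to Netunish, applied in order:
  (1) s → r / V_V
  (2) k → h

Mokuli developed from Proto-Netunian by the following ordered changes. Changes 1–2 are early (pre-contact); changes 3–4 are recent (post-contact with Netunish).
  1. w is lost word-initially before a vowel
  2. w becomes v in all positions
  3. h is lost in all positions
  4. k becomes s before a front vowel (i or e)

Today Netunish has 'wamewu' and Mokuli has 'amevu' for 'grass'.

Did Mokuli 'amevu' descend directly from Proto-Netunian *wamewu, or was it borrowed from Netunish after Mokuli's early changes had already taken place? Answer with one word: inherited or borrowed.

If inherited, *wamewu would pass through all of Mokuli's changes:
Mokuli: *wamewu > amewu > amevu  (by glide loss, unconditioned shift)
If borrowed from Netunish 'wamewu' after the early changes, it would undergo only the recent ones:
  rule 3 (h-loss): no change (wamewu)
  rule 4 (palatalisation): no change (wamewu)
  ⇒ as a loan: wamewu
Mokuli 'amevu' matches the inherited outcome exactly, so it is an inherited cognate, not a loan.

inherited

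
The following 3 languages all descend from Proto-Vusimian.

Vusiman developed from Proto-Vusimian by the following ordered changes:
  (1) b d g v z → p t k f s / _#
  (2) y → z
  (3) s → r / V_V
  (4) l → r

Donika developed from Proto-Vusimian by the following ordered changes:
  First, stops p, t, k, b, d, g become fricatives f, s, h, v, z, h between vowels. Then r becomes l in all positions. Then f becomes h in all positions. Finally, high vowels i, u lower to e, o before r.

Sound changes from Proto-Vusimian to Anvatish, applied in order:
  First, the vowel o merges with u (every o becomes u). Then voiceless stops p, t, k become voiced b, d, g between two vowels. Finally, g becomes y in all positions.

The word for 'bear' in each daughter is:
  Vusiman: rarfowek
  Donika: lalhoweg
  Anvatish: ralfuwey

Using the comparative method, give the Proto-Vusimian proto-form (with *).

*ralfoweg

Position 3: Vusiman has r, Donika has l, Anvatish has l. Anvatish preserves l here (none of its changes turn any other segment into l), so the proto-segment is *l.
Position 1: Vusiman has r, Donika has l, Anvatish has r. Anvatish preserves r here (none of its changes turn any other segment into r), so the proto-segment is *r.
Position 4: Vusiman has f, Donika has h, Anvatish has f. Anvatish preserves f here (none of its changes turn any other segment into f), so the proto-segment is *f.
Verify the candidate proto-form against each daughter:
Vusiman: *ralfoweg
  ralfoweg → ralfowek   [final devoicing]
  ralfowek (rule 2 does not apply)
  ralfowek (rule 3 does not apply)
  ralfowek → rarfowek   [unconditioned shift]
  giving Vusiman rarfowek.
Donika: start from *ralfoweg.
  rule 1: no change — ralfoweg
  rule 2 (unconditioned shift): ralfoweg → lalfoweg
  rule 3 (unconditioned shift): lalfoweg → lalhoweg
  rule 4: no change — lalhoweg
  ⇒ Donika lalhoweg
Anvatish: *ralfoweg > ralfuweg > ralfuwey  (by vowel merger, unconditioned shift)
Only *ralfoweg yields all of Vusiman rarfowek, Donika lalhoweg, Anvatish ralfuwey.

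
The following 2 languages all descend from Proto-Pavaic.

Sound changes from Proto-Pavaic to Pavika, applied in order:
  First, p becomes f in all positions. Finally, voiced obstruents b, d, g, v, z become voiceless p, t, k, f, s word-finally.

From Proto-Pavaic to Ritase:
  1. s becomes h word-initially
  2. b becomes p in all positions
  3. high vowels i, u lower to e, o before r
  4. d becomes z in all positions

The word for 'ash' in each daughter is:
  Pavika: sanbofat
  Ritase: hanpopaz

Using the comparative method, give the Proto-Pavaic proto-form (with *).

*sanbopad

Position 1: Pavika has s, Ritase has h. Taking the neighbouring segments as reconstructed: Pavika s can only go back to *s; Ritase h could go back to *s or *h — the one source consistent with every daughter is *s.
Position 8: Pavika has t, Ritase has z. Taking the neighbouring segments as reconstructed: Pavika t could go back to *t or *d; Ritase z could go back to *d or *z — the one source consistent with every daughter is *d.
This points to *sanbopad. Verify forward in each daughter:
Pavika: start from *sanbopad.
  rule 1 (unconditioned shift): sanbopad → sanbofad
  rule 2 (final devoicing): sanbofad → sanbofat
  ⇒ Pavika sanbofat
Ritase: *sanbopad
  sanbopad → hanbopad   [debuccalisation]
  hanbopad → hanpopad   [unconditioned shift]
  hanpopad (rule 3 does not apply)
  hanpopad → hanpopaz   [unconditioned shift]
  giving Ritase hanpopaz.
Only *sanbopad yields all of Pavika sanbofat, Ritase hanpopaz.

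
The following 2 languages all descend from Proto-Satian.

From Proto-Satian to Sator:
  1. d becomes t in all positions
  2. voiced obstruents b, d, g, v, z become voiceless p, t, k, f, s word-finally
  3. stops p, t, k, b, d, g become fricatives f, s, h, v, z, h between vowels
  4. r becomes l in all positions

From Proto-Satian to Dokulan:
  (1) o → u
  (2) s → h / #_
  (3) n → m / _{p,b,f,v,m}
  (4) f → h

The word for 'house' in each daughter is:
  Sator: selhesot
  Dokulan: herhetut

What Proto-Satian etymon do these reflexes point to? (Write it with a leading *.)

*serhetot

Position 3: Sator has l, Dokulan has r. Dokulan preserves r here (none of its changes turn any other segment into r), so the proto-segment is *r.
Position 6: Sator has s, Dokulan has t. Dokulan preserves t here (none of its changes turn any other segment into t), so the proto-segment is *t.
This points to *serhetot. Verify forward in each daughter:
Sator: *serhetot
  serhetot (rule 1 does not apply)
  serhetot (rule 2 does not apply)
  serhetot → serhesot   [intervocalic lenition]
  serhesot → selhesot   [unconditioned shift]
  giving Sator selhesot.
Dokulan: start from *serhetot.
  rule 1 (vowel merger): serhetot → serhetut
  rule 2 (debuccalisation): serhetut → herhetut
  rule 3: no change — herhetut
  rule 4: no change — herhetut
  ⇒ Dokulan herhetut
Only *serhetot yields all of Sator selhesot, Dokulan herhetut.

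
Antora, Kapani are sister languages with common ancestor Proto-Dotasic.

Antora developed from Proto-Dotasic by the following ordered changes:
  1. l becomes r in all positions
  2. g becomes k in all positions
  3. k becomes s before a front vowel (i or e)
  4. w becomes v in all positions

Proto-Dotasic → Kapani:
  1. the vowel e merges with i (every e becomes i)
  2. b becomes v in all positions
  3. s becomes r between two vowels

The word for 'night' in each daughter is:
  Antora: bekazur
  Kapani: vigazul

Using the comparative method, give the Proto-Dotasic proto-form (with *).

*begazul

Position 2: Antora has e, Kapani has i. Antora preserves e here (none of its changes turn any other segment into e), so the proto-segment is *e.
Position 1: Antora has b, Kapani has v. Antora preserves b here (none of its changes turn any other segment into b), so the proto-segment is *b.
Position 7: Antora has r, Kapani has l. Kapani preserves l here (none of its changes turn any other segment into l), so the proto-segment is *l.
This points to *begazul. Verify forward in each daughter:
Antora: *begazul
  begazul → begazur   [unconditioned shift]
  begazur → bekazur   [unconditioned shift]
  bekazur (rule 3 does not apply)
  bekazur (rule 4 does not apply)
  giving Antora bekazur.
Kapani: *begazul > bigazul > vigazul  (by vowel merger, unconditioned shift)
No other proto-form is consistent with every reflex, so the reconstruction is *begazul.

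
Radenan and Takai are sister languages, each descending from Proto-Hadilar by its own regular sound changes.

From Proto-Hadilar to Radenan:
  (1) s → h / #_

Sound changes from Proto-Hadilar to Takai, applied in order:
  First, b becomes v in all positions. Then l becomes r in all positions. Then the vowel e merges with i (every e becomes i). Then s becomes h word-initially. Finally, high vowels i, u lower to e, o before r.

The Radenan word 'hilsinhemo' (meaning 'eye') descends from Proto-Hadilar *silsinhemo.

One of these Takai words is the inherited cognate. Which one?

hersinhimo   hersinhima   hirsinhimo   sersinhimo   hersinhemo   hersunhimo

hersinhimo

Takai: *silsinhemo > sirsinhemo > sirsinhimo > hirsinhimo > hersinhimo  (by unconditioned shift, vowel merger, debuccalisation, pre-rhotic lowering)
The other candidates each miss or misapply at least one Takai change.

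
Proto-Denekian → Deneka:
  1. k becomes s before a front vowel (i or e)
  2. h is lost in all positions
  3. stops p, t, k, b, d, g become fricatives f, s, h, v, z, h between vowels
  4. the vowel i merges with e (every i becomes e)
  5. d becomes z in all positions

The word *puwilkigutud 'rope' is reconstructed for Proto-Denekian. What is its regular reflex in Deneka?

Deneka: start from *puwilkigutud.
  rule 1 (palatalisation): puwilkigutud → puwilsigutud
  rule 2: no change — puwilsigutud
  rule 3 (intervocalic lenition): puwilsigutud → puwilsihusud
  rule 4 (vowel merger): puwilsihusud → puwelsehusud
  rule 5 (unconditioned shift): puwelsehusud → puwelsehusuz
  ⇒ Deneka puwelsehusuz

puwelsehusuz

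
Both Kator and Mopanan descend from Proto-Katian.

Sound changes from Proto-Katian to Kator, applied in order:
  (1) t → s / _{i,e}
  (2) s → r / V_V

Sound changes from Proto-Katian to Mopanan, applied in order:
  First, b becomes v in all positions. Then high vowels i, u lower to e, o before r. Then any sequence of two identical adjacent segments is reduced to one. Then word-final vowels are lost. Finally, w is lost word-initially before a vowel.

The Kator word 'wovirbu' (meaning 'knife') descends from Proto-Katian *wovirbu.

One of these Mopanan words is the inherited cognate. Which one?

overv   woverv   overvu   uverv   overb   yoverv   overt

Mopanan: start from *wovirbu.
  rule 1 (unconditioned shift): wovirbu → wovirvu
  rule 2 (pre-rhotic lowering): wovirvu → wovervu
  rule 3: no change — wovervu
  rule 4 (apocope): wovervu → woverv
  rule 5 (glide loss): woverv → overv
  ⇒ Mopanan overv
Among the options, 'overv' alone shows every Mopanan change applied in order.

overv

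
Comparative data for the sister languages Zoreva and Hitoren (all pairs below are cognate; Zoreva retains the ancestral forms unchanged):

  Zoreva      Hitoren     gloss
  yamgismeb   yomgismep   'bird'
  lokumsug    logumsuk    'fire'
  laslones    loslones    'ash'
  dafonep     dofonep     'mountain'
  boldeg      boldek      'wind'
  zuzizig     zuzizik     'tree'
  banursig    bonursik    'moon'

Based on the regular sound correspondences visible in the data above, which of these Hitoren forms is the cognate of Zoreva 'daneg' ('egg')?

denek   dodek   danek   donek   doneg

banursig ~ bonursik — Zoreva a corresponds to Hitoren o after a consonant, before a nasal.
lokumsug ~ logumsuk, boldeg ~ boldek — Zoreva g corresponds to Hitoren k word-finally.
Applying these to Zoreva 'daneg':
  daneg → doneg   (a→o after a consonant, before a nasal)
  doneg → donek   (g→k word-finally)
So the Hitoren cognate is 'donek'.

donek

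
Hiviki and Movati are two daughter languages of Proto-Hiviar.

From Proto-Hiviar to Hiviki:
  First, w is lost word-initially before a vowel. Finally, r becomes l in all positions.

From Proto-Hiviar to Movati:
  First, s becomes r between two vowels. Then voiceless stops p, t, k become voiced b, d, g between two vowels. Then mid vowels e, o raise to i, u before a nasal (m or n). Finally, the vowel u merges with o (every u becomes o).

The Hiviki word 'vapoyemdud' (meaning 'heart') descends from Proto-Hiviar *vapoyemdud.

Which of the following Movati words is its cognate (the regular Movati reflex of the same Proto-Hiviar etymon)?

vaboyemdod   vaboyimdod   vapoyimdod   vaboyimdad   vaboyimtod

Movati: *vapoyemdud > vaboyemdud > vaboyimdud > vaboyimdod  (by intervocalic voicing, pre-nasal raising, vowel merger)

vaboyimdod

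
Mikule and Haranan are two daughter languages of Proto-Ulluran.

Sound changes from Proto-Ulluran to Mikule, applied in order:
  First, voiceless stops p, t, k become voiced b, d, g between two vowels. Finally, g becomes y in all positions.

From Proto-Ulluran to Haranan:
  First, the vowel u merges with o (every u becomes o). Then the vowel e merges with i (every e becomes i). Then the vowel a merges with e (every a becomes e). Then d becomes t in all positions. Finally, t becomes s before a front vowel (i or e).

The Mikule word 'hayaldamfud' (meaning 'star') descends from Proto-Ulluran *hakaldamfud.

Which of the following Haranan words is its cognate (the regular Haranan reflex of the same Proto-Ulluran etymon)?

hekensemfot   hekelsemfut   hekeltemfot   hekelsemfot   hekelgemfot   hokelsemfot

Haranan: *hakaldamfud
  hakaldamfud → hakaldamfod   [vowel merger]
  hakaldamfod (rule 2 does not apply)
  hakaldamfod → hekeldemfod   [vowel merger]
  hekeldemfod → hekeltemfot   [unconditioned shift]
  hekeltemfot → hekelsemfot   [palatalisation]
  giving Haranan hekelsemfot.
Among the options, 'hekelsemfot' alone shows every Haranan change applied in order.

hekelsemfot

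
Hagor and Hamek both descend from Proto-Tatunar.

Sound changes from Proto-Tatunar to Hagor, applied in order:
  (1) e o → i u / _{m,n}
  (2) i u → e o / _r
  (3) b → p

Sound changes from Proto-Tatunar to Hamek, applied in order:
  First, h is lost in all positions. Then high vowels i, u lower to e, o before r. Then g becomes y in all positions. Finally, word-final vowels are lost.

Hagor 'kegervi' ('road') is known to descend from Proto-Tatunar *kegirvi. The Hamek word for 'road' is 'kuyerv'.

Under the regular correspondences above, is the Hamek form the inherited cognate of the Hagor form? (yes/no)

Derive the expected Hamek reflex of *kegirvi:
Hamek: start from *kegirvi.
  rule 1: no change — kegirvi
  rule 2 (pre-rhotic lowering): kegirvi → kegervi
  rule 3 (unconditioned shift): kegervi → keyervi
  rule 4 (apocope): keyervi → keyerv
  ⇒ Hamek keyerv
The regular Hamek reflex would be 'keyerv', but the attested form is 'kuyerv'. The correspondence is irregular, so they are not cognates (the Hamek form has a different source).

no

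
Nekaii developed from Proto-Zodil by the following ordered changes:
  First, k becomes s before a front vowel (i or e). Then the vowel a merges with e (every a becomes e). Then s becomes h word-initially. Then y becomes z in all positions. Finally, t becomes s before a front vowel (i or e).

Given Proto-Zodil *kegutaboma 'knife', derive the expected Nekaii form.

Nekaii: *kegutaboma > segutaboma > segutebome > hegutebome > hegusebome  (by palatalisation, vowel merger, debuccalisation, palatalisation)

hegusebome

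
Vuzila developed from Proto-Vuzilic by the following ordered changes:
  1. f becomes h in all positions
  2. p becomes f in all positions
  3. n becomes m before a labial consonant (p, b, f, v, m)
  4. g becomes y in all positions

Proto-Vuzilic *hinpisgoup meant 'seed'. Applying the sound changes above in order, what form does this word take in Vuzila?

Vuzila: *hinpisgoup > hinfisgouf > himfisgouf > himfisyouf  (by unconditioned shift, nasal place assimilation, unconditioned shift)

himfisyouf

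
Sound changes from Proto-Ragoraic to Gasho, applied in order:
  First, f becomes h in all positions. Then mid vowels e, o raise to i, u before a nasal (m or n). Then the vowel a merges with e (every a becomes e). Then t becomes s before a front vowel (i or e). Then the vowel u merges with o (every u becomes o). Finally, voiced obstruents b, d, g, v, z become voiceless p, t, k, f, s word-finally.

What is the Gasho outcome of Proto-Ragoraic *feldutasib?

Gasho: start from *feldutasib.
  rule 1 (unconditioned shift): feldutasib → heldutasib
  rule 2: no change — heldutasib
  rule 3 (vowel merger): heldutasib → heldutesib
  rule 4 (palatalisation): heldutesib → heldusesib
  rule 5 (vowel merger): heldusesib → heldosesib
  rule 6 (final devoicing): heldosesib → heldosesip
  ⇒ Gasho heldosesip

heldosesip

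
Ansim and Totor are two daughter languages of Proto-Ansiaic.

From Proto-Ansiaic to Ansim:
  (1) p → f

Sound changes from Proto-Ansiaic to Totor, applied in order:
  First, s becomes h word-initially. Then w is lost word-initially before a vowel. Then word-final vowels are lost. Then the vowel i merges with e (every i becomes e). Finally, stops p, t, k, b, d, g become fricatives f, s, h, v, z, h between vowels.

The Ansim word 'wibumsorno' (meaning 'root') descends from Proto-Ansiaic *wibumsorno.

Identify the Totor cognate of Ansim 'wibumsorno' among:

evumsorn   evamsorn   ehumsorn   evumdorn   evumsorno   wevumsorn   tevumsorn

evumsorn

Totor: *wibumsorno
  wibumsorno (rule 1 does not apply)
  wibumsorno → ibumsorno   [glide loss]
  ibumsorno → ibumsorn   [apocope]
  ibumsorn → ebumsorn   [vowel merger]
  ebumsorn → evumsorn   [intervocalic lenition]
  giving Totor evumsorn.
The other candidates each miss or misapply at least one Totor change.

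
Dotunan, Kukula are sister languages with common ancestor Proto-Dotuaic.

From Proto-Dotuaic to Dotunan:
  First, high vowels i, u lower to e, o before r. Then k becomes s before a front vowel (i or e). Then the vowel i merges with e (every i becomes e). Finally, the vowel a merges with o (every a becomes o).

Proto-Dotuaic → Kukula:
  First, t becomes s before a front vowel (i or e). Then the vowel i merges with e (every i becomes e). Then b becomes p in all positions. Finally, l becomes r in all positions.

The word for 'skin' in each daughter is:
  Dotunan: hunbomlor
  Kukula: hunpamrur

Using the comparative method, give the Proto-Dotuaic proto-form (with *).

Position 4: Dotunan has b, Kukula has p. Dotunan preserves b here (none of its changes turn any other segment into b), so the proto-segment is *b.
Position 7: Dotunan has l, Kukula has r. Dotunan preserves l here (none of its changes turn any other segment into l), so the proto-segment is *l.
Position 5: Dotunan has o, Kukula has a. Kukula preserves a here (none of its changes turn any other segment into a), so the proto-segment is *a.
Continuing position by position gives *hunbamlur; check it forward:
Dotunan: *hunbamlur
  hunbamlur → hunbamlor   [pre-rhotic lowering]
  hunbamlor (rule 2 does not apply)
  hunbamlor (rule 3 does not apply)
  hunbamlor → hunbomlor   [vowel merger]
  giving Dotunan hunbomlor.
Kukula: *hunbamlur > hunpamlur > hunpamrur  (by unconditioned shift, unconditioned shift)
No other proto-form is consistent with every reflex, so the reconstruction is *hunbamlur.

*hunbamlur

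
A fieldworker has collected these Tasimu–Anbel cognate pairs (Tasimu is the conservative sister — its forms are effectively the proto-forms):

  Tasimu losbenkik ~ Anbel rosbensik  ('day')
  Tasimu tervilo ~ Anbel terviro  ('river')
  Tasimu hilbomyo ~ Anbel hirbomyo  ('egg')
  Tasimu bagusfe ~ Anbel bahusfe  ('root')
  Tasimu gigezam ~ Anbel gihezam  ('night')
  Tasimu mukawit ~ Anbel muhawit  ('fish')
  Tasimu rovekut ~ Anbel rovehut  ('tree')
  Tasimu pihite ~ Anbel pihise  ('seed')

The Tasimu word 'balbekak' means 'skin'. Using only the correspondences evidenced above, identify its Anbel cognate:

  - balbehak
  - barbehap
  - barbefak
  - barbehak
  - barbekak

barbehak

hilbomyo ~ hirbomyo — Tasimu l corresponds to Anbel r after a vowel, before a labial obstruent.
mukawit ~ muhawit — Tasimu k corresponds to Anbel h between vowels (before a back vowel).
Applying these to Tasimu 'balbekak':
  balbekak → barbekak   (l→r after a vowel, before a labial obstruent)
  barbekak → barbehak   (k→h between vowels (before a back vowel))
So the Anbel cognate is 'barbehak'.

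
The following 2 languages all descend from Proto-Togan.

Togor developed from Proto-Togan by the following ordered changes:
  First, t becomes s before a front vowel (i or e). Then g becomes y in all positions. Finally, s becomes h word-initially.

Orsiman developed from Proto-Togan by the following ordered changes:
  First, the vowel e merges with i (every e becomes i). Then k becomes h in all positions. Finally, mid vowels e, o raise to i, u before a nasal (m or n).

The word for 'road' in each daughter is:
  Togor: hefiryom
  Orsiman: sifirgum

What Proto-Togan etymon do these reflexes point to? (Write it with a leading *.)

*sefirgom

Position 6: Togor has y, Orsiman has g. Orsiman preserves g here (none of its changes turn any other segment into g), so the proto-segment is *g.
Position 7: Togor has o, Orsiman has u. Togor preserves o here (none of its changes turn any other segment into o), so the proto-segment is *o.
This points to *sefirgom. Verify forward in each daughter:
Togor: *sefirgom
  sefirgom (rule 1 does not apply)
  sefirgom → sefiryom   [unconditioned shift]
  sefiryom → hefiryom   [debuccalisation]
  giving Togor hefiryom.
Orsiman: *sefirgom
  sefirgom → sifirgom   [vowel merger]
  sifirgom (rule 2 does not apply)
  sifirgom → sifirgum   [pre-nasal raising]
  giving Orsiman sifirgum.
*sefirgom is the unique common source.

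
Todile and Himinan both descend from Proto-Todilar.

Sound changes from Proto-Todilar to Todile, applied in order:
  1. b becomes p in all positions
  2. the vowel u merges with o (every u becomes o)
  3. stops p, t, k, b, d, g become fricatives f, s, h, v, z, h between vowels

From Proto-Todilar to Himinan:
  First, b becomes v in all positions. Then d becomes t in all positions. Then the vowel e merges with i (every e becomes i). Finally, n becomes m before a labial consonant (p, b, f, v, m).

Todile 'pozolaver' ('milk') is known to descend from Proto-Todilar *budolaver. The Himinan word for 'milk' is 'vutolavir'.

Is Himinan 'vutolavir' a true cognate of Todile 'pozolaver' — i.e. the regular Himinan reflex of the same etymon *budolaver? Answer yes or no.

yes

Derive the expected Himinan reflex of *budolaver:
Himinan: start from *budolaver.
  rule 1 (unconditioned shift): budolaver → vudolaver
  rule 2 (unconditioned shift): vudolaver → vutolaver
  rule 3 (vowel merger): vutolaver → vutolavir
  rule 4: no change — vutolavir
  ⇒ Himinan vutolavir
Himinan 'vutolavir' matches the regular reflex exactly, so the pair is cognate.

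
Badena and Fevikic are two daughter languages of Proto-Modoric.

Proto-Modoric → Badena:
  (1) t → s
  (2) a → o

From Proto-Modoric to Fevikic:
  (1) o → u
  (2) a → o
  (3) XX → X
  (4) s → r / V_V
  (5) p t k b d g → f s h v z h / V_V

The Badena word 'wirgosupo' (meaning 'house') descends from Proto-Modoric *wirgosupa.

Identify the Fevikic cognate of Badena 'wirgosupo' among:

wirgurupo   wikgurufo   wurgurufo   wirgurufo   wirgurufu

wirgurufo

Fevikic: *wirgosupa > wirgusupa > wirgusupo > wirgurupo > wirgurufo  (by vowel merger, vowel merger, rhotacism, intervocalic lenition)
Among the options, 'wirgurufo' alone shows every Fevikic change applied in order.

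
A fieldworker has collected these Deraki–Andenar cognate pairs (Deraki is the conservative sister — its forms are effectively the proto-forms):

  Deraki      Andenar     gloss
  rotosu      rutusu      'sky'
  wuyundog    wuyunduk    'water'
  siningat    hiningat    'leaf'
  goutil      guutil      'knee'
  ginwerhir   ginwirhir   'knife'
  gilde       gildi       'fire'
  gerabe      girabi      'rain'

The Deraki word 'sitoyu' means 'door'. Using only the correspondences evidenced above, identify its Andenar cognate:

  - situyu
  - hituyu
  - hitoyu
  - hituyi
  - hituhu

siningat ~ hiningat — Deraki s corresponds to Andenar h word-initially before a front vowel.
rotosu ~ rutusu, wuyundog ~ wuyunduk — Deraki o corresponds to Andenar u after a consonant, before a consonant other than r, m, n, p, b, f, v.
Applying these to Deraki 'sitoyu':
  sitoyu → hitoyu   (s→h word-initially before a front vowel)
  hitoyu → hituyu   (o→u after a consonant, before a consonant other than r, m, n, p, b, f, v)
So the Andenar cognate is 'hituyu'.

hituyu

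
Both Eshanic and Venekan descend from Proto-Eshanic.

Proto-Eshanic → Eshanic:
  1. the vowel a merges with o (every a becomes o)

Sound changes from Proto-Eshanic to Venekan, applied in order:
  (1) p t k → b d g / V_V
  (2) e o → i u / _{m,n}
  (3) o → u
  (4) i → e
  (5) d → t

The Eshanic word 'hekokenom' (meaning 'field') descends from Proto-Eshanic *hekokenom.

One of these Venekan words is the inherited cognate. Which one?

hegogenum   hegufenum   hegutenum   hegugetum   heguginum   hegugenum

Venekan: start from *hekokenom.
  rule 1 (intervocalic voicing): hekokenom → hegogenom
  rule 2 (pre-nasal raising): hegogenom → hegoginum
  rule 3 (vowel merger): hegoginum → heguginum
  rule 4 (vowel merger): heguginum → hegugenum
  rule 5: no change — hegugenum
  ⇒ Venekan hegugenum
The other candidates each miss or misapply at least one Venekan change.

hegugenum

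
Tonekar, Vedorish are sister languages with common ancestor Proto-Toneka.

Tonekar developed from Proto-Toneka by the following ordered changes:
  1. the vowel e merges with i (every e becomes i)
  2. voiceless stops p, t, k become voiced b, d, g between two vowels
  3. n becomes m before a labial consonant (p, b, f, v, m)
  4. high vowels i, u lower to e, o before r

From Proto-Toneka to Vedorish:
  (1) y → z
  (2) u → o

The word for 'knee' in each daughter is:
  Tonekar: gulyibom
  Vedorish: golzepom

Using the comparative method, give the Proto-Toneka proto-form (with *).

*gulyepom

Position 2: Tonekar has u, Vedorish has o. Tonekar preserves u here (none of its changes turn any other segment into u), so the proto-segment is *u.
Position 4: Tonekar has y, Vedorish has z. Tonekar preserves y here (none of its changes turn any other segment into y), so the proto-segment is *y.
Verify the candidate proto-form against each daughter:
Tonekar: *gulyepom
  gulyepom → gulyipom   [vowel merger]
  gulyipom → gulyibom   [intervocalic voicing]
  gulyibom (rule 3 does not apply)
  gulyibom (rule 4 does not apply)
  giving Tonekar gulyibom.
Vedorish: *gulyepom
  gulyepom → gulzepom   [unconditioned shift]
  gulzepom → golzepom   [vowel merger]
  giving Vedorish golzepom.
*gulyepom is the unique common source.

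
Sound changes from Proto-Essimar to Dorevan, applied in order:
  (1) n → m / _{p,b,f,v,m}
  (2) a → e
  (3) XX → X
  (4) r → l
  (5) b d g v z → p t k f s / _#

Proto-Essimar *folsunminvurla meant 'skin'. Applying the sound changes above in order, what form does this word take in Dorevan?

folsumimvulle

Dorevan: *folsunminvurla
  folsunminvurla → folsummimvurla   [nasal place assimilation]
  folsummimvurla → folsummimvurle   [vowel merger]
  folsummimvurle → folsumimvurle   [degemination]
  folsumimvurle → folsumimvulle   [unconditioned shift]
  folsumimvulle (rule 5 does not apply)
  giving Dorevan folsumimvulle.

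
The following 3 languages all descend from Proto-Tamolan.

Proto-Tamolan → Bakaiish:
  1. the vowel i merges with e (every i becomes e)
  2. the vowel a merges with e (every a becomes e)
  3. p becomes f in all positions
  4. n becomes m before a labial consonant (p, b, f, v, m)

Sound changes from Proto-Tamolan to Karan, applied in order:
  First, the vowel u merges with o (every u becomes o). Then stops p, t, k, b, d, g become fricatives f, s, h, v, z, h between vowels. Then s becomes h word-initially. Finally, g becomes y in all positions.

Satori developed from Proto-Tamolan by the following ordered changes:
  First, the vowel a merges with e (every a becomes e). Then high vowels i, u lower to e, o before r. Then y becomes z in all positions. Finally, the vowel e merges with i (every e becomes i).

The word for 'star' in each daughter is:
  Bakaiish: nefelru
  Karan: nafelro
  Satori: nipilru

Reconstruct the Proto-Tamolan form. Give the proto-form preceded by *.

*napelru

Position 3: Bakaiish has f, Karan has f, Satori has p. Satori preserves p here (none of its changes turn any other segment into p), so the proto-segment is *p.
Position 2: Bakaiish has e, Karan has a, Satori has i. Karan preserves a here (none of its changes turn any other segment into a), so the proto-segment is *a.
Position 4: Bakaiish has e, Karan has e, Satori has i. Karan preserves e here (none of its changes turn any other segment into e), so the proto-segment is *e.
This points to *napelru. Verify forward in each daughter:
Bakaiish: start from *napelru.
  rule 1: no change — napelru
  rule 2 (vowel merger): napelru → nepelru
  rule 3 (unconditioned shift): nepelru → nefelru
  rule 4: no change — nefelru
  ⇒ Bakaiish nefelru
Karan: *napelru
  napelru → napelro   [vowel merger]
  napelro → nafelro   [intervocalic lenition]
  nafelro (rule 3 does not apply)
  nafelro (rule 4 does not apply)
  giving Karan nafelro.
Satori: *napelru
  napelru → nepelru   [vowel merger]
  nepelru (rule 2 does not apply)
  nepelru (rule 3 does not apply)
  nepelru → nipilru   [vowel merger]
  giving Satori nipilru.
*napelru is the unique common source.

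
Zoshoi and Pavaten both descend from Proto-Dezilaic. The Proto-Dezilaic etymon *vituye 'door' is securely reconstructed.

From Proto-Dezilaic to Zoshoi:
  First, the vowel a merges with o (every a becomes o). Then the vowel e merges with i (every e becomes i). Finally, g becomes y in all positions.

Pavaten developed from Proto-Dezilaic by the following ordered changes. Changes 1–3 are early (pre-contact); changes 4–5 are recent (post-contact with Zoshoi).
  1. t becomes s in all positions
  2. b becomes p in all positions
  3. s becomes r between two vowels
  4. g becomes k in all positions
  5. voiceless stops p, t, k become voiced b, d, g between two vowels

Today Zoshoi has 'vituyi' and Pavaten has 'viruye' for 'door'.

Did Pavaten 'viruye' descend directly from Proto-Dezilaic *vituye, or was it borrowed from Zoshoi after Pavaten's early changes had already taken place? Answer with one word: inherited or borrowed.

If inherited, *vituye would pass through all of Pavaten's changes:
Pavaten: *vituye
  vituye → visuye   [unconditioned shift]
  visuye (rule 2 does not apply)
  visuye → viruye   [rhotacism]
  viruye (rule 4 does not apply)
  viruye (rule 5 does not apply)
  giving Pavaten viruye.
If borrowed from Zoshoi 'vituyi' after the early changes, it would undergo only the recent ones:
  rule 4 (unconditioned shift): no change (vituyi)
  rule 5 (intervocalic voicing): vituyi → viduyi
  ⇒ as a loan: viduyi
Pavaten 'viruye' matches the inherited outcome exactly, so it is an inherited cognate, not a loan.

inherited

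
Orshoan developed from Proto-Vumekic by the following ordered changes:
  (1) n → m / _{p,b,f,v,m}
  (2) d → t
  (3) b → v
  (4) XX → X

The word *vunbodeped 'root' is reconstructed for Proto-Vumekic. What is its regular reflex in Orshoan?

Orshoan: start from *vunbodeped.
  rule 1 (nasal place assimilation): vunbodeped → vumbodeped
  rule 2 (unconditioned shift): vumbodeped → vumbotepet
  rule 3 (unconditioned shift): vumbotepet → vumvotepet
  rule 4: no change — vumvotepet
  ⇒ Orshoan vumvotepet

vumvotepet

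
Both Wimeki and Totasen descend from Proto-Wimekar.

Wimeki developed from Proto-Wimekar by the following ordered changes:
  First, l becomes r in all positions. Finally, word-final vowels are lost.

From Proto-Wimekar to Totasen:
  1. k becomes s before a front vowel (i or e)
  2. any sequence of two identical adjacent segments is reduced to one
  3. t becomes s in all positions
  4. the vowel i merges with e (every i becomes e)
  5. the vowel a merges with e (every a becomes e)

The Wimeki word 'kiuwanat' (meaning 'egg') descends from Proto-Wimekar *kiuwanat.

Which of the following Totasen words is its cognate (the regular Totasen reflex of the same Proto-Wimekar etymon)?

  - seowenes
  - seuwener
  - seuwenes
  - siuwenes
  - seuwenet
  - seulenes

Totasen: start from *kiuwanat.
  rule 1 (palatalisation): kiuwanat → siuwanat
  rule 2: no change — siuwanat
  rule 3 (unconditioned shift): siuwanat → siuwanas
  rule 4 (vowel merger): siuwanas → seuwanas
  rule 5 (vowel merger): seuwanas → seuwenes
  ⇒ Totasen seuwenes
Among the options, 'seuwenes' alone shows every Totasen change applied in order.

seuwenes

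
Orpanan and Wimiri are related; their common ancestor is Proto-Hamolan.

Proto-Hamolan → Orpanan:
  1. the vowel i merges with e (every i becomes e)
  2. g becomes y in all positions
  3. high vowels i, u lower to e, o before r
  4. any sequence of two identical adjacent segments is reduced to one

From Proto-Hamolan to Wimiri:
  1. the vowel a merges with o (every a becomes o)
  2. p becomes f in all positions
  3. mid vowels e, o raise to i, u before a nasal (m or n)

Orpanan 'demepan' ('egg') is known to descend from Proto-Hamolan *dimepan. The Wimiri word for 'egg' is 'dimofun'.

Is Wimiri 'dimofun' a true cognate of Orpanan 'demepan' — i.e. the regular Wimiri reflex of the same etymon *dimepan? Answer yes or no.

Derive the expected Wimiri reflex of *dimepan:
Wimiri: *dimepan
  dimepan → dimepon   [vowel merger]
  dimepon → dimefon   [unconditioned shift]
  dimefon → dimefun   [pre-nasal raising]
  giving Wimiri dimefun.
The regular Wimiri reflex would be 'dimefun', but the attested form is 'dimofun'. The correspondence is irregular, so they are not cognates (the Wimiri form has a different source).

no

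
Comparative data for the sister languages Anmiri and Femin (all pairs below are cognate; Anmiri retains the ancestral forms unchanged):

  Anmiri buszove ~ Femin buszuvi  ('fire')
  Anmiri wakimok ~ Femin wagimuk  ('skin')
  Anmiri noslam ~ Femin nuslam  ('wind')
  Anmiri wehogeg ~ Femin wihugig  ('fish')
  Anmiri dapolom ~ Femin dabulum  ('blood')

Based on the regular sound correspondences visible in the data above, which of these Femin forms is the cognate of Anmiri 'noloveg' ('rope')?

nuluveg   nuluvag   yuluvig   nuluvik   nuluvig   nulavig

nuluvig

wakimok ~ wagimuk, noslam ~ nuslam — Anmiri o corresponds to Femin u after a consonant, before a consonant other than r, m, n, p, b, f, v.
buszove ~ buszuvi — Anmiri o corresponds to Femin u after a consonant, before a labial obstruent.
wehogeg ~ wihugig — Anmiri e corresponds to Femin i after a consonant, before a consonant other than r, m, n, p, b, f, v.
Applying these to Anmiri 'noloveg':
  noloveg → nuloveg   (o→u after a consonant, before a consonant other than r, m, n, p, b, f, v)
  nuloveg → nuluveg   (o→u after a consonant, before a labial obstruent)
  nuluveg → nuluvig   (e→i after a consonant, before a consonant other than r, m, n, p, b, f, v)
So the Femin cognate is 'nuluvig'.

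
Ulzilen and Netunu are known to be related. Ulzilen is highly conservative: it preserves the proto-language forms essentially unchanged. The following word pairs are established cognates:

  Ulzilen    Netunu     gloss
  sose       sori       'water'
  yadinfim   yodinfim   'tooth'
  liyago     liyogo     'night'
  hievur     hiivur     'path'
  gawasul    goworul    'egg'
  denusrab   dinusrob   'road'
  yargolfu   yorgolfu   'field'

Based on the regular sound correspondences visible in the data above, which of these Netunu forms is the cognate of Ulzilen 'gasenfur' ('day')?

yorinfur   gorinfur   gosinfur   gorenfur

gorinfur

yadinfim ~ yodinfim, liyago ~ liyogo — Ulzilen a corresponds to Netunu o after a consonant, before a consonant other than r, m, n, p, b, f, v.
sose ~ sori — Ulzilen s corresponds to Netunu r between vowels (before a front vowel).
denusrab ~ dinusrob — Ulzilen e corresponds to Netunu i after a consonant, before a nasal.
Applying these to Ulzilen 'gasenfur':
  gasenfur → gosenfur   (a→o after a consonant, before a consonant other than r, m, n, p, b, f, v)
  gosenfur → gorenfur   (s→r between vowels (before a front vowel))
  gorenfur → gorinfur   (e→i after a consonant, before a nasal)
So the Netunu cognate is 'gorinfur'.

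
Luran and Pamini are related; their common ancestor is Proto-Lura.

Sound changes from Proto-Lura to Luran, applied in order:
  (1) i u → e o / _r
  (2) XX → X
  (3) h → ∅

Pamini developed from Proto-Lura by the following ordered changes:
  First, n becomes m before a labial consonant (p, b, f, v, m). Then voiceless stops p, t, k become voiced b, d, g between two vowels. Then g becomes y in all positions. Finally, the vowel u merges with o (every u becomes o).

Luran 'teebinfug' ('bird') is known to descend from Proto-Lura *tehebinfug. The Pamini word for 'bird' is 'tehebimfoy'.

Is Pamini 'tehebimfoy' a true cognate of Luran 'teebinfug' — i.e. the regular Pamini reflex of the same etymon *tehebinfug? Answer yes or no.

yes

Derive the expected Pamini reflex of *tehebinfug:
Pamini: *tehebinfug > tehebimfug > tehebimfuy > tehebimfoy  (by nasal place assimilation, unconditioned shift, vowel merger)
Pamini 'tehebimfoy' matches the regular reflex exactly, so the pair is cognate.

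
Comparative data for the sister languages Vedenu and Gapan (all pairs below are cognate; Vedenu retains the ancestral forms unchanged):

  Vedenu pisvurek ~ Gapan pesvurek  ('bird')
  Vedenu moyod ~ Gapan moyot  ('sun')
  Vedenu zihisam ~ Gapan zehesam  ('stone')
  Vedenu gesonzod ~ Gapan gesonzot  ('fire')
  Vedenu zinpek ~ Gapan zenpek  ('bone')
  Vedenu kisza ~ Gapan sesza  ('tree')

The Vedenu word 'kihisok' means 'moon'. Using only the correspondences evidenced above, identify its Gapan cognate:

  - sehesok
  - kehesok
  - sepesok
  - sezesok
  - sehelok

kisza ~ sesza — Vedenu k corresponds to Gapan s word-initially before a front vowel.
pisvurek ~ pesvurek, zihisam ~ zehesam — Vedenu i corresponds to Gapan e after a consonant, before a consonant other than r, m, n, p, b, f, v.
Applying these to Vedenu 'kihisok':
  kihisok → sihisok   (k→s word-initially before a front vowel)
  sihisok → sehisok   (i→e after a consonant, before a consonant other than r, m, n, p, b, f, v)
  sehisok → sehesok   (i→e after a consonant, before a consonant other than r, m, n, p, b, f, v)
So the Gapan cognate is 'sehesok'.

sehesok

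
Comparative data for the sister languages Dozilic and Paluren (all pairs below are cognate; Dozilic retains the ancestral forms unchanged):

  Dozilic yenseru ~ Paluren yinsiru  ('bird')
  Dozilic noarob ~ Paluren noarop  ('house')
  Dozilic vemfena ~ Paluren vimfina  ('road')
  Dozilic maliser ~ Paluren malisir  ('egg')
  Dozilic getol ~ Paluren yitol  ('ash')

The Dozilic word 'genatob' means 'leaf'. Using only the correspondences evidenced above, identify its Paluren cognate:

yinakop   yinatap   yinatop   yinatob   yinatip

getol ~ yitol — Dozilic g corresponds to Paluren y word-initially before a front vowel.
yenseru ~ yinsiru, vemfena ~ vimfina — Dozilic e corresponds to Paluren i after a consonant, before a nasal.
noarob ~ noarop — Dozilic b corresponds to Paluren p word-finally.
Applying these to Dozilic 'genatob':
  genatob → yenatob   (g→y word-initially before a front vowel)
  yenatob → yinatob   (e→i after a consonant, before a nasal)
  yinatob → yinatop   (b→p word-finally)
So the Paluren cognate is 'yinatop'.

yinatop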